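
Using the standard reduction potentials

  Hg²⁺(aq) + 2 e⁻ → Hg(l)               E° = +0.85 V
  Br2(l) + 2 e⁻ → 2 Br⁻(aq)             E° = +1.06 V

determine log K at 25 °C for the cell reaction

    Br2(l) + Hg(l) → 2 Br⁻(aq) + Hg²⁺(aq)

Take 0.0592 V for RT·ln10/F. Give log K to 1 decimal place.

log K = 7.1

The Br₂/Br⁻ couple is reduced (cathode); E°cell = +1.06 − (+0.85) = +0.21 V with n = 2.
At equilibrium E = 0, so log K = nE°cell / 0.0592 = (2)(+0.21) / 0.0592 = 7.1.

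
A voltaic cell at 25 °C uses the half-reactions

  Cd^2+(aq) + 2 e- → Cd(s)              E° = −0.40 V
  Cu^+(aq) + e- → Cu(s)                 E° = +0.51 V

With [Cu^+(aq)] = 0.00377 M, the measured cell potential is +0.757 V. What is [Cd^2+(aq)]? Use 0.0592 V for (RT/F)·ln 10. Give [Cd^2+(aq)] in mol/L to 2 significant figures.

2.1 M

The Cu⁺/Cu couple has the larger reduction potential, so it is the cathode: E°cell = +0.51 − (−0.40) = +0.91 V and n = 2.
Rearranging E = E° − (0.0592/n)·log Q gives log Q = 2(+0.91 − (+0.757))/0.0592 = 5.169.
Balancing electrons gives 2 Cu^+(aq) + Cd(s) → 2 Cu(s) + Cd^2+(aq); thus Q = [Cd^2+(aq)] / [Cu^+(aq)]^2.
Solving for the unknown gives log [Cd^2+(aq)] = 0.322, so [Cd^2+(aq)] ≈ 2.1 M.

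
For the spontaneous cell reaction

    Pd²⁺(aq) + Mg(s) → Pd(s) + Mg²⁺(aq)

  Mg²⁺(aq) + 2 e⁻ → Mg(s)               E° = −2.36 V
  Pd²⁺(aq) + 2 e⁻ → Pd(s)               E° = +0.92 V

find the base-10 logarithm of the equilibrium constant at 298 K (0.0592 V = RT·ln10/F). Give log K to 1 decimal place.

log K = 110.8

The Pd²⁺/Pd couple is reduced (cathode); E°cell = +0.92 − (−2.36) = +3.28 V with n = 2.
At equilibrium E = 0, so log K = nE°cell / 0.0592 = (2)(+3.28) / 0.0592 = 110.8.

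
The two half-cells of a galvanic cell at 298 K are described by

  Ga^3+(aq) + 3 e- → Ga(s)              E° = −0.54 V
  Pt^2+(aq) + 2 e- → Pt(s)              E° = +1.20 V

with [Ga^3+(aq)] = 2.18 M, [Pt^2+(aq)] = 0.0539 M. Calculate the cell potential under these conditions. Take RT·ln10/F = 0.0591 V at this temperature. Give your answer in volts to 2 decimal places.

+1.70 V

Since E°(Pt²⁺/Pt) > E°(Ga³⁺/Ga), Pt²⁺/Pt serves as the cathode.
The standard potential is +1.20 − (−0.54) = +1.74 V and the balanced reaction transfers n = 6 electrons.
The balanced reaction is 3 Pt^2+(aq) + 2 Ga(s) → 3 Pt(s) + 2 Ga^3+(aq), so Q = [Ga^3+(aq)]^2 / [Pt^2+(aq)]^3 = 3.03×10^4 and log Q = 4.482.
Applying E = E° − (RT ln10/nF)·log Q gives +1.74 − (0.0591/6)(4.482) = +1.70 V.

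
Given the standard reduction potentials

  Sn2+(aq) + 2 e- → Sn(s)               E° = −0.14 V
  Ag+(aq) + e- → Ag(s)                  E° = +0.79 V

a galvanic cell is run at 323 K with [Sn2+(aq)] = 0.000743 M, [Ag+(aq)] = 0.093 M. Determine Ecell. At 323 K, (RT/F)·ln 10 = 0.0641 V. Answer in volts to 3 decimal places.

Ag⁺/Ag is reduced (cathode, E° = +0.79 V) and Sn²⁺/Sn is oxidized (anode).
The standard potential is +0.79 − (−0.14) = +0.93 V and the balanced reaction transfers n = 2 electrons.
Balancing gives 2 Ag+(aq) + Sn(s) → 2 Ag(s) + Sn2+(aq); hence Q = [Sn2+(aq)] / [Ag+(aq)]^2 = 0.0859 (log Q = −1.066).
Applying E = E° − (RT ln10/nF)·log Q gives +0.93 − (0.0641/2)(−1.066) = +0.964 V.

+0.964 V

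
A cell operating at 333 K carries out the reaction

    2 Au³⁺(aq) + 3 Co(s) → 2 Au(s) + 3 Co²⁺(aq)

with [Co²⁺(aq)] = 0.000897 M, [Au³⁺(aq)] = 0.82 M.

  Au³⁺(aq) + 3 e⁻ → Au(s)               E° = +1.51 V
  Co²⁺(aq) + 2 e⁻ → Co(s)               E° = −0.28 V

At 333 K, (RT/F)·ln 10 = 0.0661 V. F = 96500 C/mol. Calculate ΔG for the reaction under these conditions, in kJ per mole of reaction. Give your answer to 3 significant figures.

E°cell = +1.51 − (−0.28) = +1.79 V; the balanced reaction transfers n = 6 electrons.
Here Q = [Co²⁺(aq)]^3 / [Au³⁺(aq)]^2 = 1.07×10^−9 (log Q = −8.969), giving E = +1.79 − (0.0661/6)·(−8.969) = +1.8888 V.
ΔG = −nFE = −(6)(96500)(+1.8888) J/mol = −1090 kJ/mol.

−1090 kJ/mol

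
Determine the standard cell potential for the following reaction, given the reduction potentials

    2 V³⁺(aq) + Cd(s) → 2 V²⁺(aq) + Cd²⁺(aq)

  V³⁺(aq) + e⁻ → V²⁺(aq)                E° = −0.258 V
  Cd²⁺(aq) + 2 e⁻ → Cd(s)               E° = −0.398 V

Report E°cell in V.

+0.140 V

V³⁺(aq) gains electrons, so the V³⁺/V²⁺ couple is the cathode; the Cd²⁺/Cd couple is the anode.
E°cell = E°(cathode) − E°(anode) = −0.258 − (−0.398) = +0.140 V.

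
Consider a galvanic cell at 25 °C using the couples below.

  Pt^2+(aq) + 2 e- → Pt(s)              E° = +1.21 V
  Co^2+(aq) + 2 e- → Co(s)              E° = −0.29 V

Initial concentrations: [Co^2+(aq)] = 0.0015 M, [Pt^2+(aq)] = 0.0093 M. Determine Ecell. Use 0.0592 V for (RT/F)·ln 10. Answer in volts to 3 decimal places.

The Pt²⁺/Pt couple has the more positive E°, so it is the cathode; Co²⁺/Co is the anode.
E°cell = +1.21 − (−0.29) = +1.50 V, with n = 2 electrons transferred.
Balancing gives Pt^2+(aq) + Co(s) → Pt(s) + Co^2+(aq); hence Q = [Co^2+(aq)] / [Pt^2+(aq)] = 0.161 (log Q = −0.792).
Applying E = E° − (RT ln10/nF)·log Q gives +1.50 − (0.0592/2)(−0.792) = +1.523 V.

+1.523 V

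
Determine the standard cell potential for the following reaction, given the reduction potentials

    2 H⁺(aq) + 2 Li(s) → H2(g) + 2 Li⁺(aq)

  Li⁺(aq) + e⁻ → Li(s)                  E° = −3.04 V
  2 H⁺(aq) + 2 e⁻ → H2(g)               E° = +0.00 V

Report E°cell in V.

H⁺(aq) gains electrons, so the 2H⁺/H₂ couple is the cathode; the Li⁺/Li couple is the anode.
E°cell = E°(cathode) − E°(anode) = +0.00 − (−3.04) = +3.04 V.
The positive value indicates the reaction is spontaneous as written.

+3.04 V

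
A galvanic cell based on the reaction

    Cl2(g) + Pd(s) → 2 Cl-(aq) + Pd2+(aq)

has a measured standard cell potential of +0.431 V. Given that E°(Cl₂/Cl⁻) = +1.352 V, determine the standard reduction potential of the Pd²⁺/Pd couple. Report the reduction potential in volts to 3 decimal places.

In the reaction as written the Cl₂/Cl⁻ couple is reduced (cathode) and Pd²⁺/Pd is oxidized (anode), so E°cell = E°(Cl₂/Cl⁻) − E°(Pd²⁺/Pd).
E°(Pd²⁺/Pd) = E°(cathode) − E°cell = +1.352 − (+0.431) = +0.921 V.

+0.921 V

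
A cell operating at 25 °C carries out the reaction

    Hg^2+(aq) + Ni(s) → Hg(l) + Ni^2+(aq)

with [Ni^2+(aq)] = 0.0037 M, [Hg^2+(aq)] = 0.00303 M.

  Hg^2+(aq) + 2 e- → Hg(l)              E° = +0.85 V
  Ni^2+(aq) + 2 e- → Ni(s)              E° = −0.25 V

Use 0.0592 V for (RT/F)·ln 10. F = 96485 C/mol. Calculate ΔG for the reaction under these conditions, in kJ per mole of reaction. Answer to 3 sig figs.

−212 kJ/mol

E°cell = +0.85 − (−0.25) = +1.10 V; the balanced reaction transfers n = 2 electrons.
Here Q = [Ni^2+(aq)] / [Hg^2+(aq)] = 1.22 (log Q = 0.087), giving E = +1.10 − (0.0592/2)·(0.087) = +1.0974 V.
Then ΔG = −nFE = −2 × 96485 × +1.0974 J/mol = −212 kJ/mol.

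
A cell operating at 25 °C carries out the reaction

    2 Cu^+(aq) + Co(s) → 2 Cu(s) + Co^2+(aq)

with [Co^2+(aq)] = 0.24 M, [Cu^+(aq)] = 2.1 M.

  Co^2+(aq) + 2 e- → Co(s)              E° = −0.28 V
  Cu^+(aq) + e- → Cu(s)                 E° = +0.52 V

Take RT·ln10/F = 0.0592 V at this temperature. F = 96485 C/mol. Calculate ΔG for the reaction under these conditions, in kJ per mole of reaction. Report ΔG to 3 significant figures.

−162 kJ/mol

The standard cell potential is +0.52 − (−0.28) = +0.80 V, with n = 2 electrons in the balanced equation.
The reaction quotient is [Co^2+(aq)] / [Cu^+(aq)]^2 = 0.0544; by Nernst, E = +0.80 − (0.0592/2)(−1.264) = +0.8374 V.
Finally ΔG = −nFE = −(2)(96485 C/mol)(+0.8374 V) = −162 kJ/mol.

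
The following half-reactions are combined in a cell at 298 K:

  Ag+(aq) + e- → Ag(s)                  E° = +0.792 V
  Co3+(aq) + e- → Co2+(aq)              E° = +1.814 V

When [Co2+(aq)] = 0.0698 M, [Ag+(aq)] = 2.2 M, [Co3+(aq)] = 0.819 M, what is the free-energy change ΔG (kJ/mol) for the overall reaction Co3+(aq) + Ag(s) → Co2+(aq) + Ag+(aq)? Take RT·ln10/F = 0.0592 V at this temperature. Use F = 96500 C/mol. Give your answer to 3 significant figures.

−103 kJ/mol

The standard cell potential is +1.814 − (+0.792) = +1.022 V, with n = 1 electron in the balanced equation.
Here Q = ([Co2+(aq)]·[Ag+(aq)]) / [Co3+(aq)] = 0.187 (log Q = −0.727), giving E = +1.022 − (0.0592/1)·(−0.727) = +1.0650 V.
Then ΔG = −nFE = −1 × 96500 × +1.0650 J/mol = −103 kJ/mol.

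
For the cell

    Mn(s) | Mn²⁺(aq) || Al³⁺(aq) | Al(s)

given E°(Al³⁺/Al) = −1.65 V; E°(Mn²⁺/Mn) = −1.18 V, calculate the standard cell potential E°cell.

By convention the left-hand electrode in cell notation is the anode (oxidation) and the right-hand electrode is the cathode (reduction).
E°cell = E°(right) − E°(left) = −1.65 − (−1.18) = −0.47 V.
The negative sign shows that, as written, the cell would require an external voltage to drive the reaction.

−0.47 V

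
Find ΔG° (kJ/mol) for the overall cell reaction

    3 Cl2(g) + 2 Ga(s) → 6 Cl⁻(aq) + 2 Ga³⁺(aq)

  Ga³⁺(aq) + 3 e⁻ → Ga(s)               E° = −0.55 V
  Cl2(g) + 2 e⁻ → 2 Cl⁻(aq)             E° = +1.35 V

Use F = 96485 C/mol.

In the reaction as written Cl2(g) is reduced, so the Cl₂/Cl⁻ couple is the cathode and Ga³⁺/Ga is the anode.
E°cell = +1.35 − (−0.55) = +1.90 V; balancing electrons gives n = 6.
ΔG° = −nFE°cell = −(6)(96485)(+1.90) J/mol = −1100 kJ/mol.

−1100 kJ/mol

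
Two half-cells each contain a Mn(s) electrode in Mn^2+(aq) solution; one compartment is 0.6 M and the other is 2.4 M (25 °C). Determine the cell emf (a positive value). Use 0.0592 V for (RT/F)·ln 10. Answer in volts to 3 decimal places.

For a concentration cell E°cell = 0, since both electrodes use the same couple.
The compartment with the higher Mn^2+(aq) concentration (2.4 M) acts as the cathode; ions are reduced there and produced at the dilute (0.6 M) anode.
With n = 2, Ecell = −(0.0592/2)·log([dilute]/[conc]) = −(0.0592/2)·log(0.6/2.4) = +0.018 V.

0.018 V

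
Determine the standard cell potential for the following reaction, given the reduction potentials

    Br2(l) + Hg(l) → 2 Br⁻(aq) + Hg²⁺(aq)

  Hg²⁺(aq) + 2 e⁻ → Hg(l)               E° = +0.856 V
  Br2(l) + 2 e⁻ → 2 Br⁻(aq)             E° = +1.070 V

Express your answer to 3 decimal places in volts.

Br2(l) gains electrons, so the Br₂/Br⁻ couple is the cathode; the Hg²⁺/Hg couple is the anode.
E°cell = E°(cathode) − E°(anode) = +1.070 − (+0.856) = +0.214 V.
The positive value indicates the reaction is spontaneous as written.

+0.214 V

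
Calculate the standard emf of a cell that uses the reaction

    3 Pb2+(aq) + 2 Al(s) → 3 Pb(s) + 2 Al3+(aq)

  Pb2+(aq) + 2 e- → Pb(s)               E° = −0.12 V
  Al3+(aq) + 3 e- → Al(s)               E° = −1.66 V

In the reaction as written, Pb2+(aq) is reduced (cathode) and Al3+(aq) is produced by oxidation at the anode.
E°cell = E°(cathode) − E°(anode) = −0.12 − (−1.66) = +1.54 V.

+1.54 V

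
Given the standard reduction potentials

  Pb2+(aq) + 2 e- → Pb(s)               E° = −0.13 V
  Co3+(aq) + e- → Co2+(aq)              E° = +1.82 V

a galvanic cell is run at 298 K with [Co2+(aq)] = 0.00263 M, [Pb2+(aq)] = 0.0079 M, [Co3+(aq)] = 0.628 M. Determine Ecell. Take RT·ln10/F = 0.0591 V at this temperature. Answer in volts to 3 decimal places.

+2.153 V

The Co³⁺/Co²⁺ couple has the more positive E°, so it is the cathode; Pb²⁺/Pb is the anode.
E°cell = E°cat − E°an = +1.82 − (−0.13) = +1.95 V; n = 2.
For the overall reaction 2 Co3+(aq) + Pb(s) → 2 Co2+(aq) + Pb2+(aq), Q = ([Co2+(aq)]^2·[Pb2+(aq)]) / [Co3+(aq)]^2 = 1.39×10^−7, giving log Q = −6.858.
By the Nernst equation, E = +1.95 − (0.0591/2)·(−6.858) = +2.153 V.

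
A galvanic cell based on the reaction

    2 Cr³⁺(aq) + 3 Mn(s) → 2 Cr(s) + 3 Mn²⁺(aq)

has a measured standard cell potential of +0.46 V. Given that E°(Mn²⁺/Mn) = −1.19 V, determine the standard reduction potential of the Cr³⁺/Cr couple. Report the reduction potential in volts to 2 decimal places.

−0.73 V

In the reaction as written the Cr³⁺/Cr couple is reduced (cathode) and Mn²⁺/Mn is oxidized (anode), so E°cell = E°(Cr³⁺/Cr) − E°(Mn²⁺/Mn).
E°(Cr³⁺/Cr) = E°cell + E°(anode) = +0.46 + (−1.19) = −0.73 V.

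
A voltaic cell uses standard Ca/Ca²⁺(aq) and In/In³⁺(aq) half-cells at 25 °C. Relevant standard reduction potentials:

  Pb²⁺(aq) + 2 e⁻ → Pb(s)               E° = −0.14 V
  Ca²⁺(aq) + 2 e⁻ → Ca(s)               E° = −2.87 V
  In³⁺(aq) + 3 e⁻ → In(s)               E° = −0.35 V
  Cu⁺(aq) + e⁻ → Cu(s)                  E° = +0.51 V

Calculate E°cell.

+2.52 V

Of the two couples in this cell, the one with the more positive reduction potential is reduced at the cathode: here that is In³⁺/In (−0.35 V); Ca²⁺/Ca (−2.87 V) is the anode.
E°cell = E°(cathode) − E°(anode) = −0.35 − (−2.87) = +2.52 V.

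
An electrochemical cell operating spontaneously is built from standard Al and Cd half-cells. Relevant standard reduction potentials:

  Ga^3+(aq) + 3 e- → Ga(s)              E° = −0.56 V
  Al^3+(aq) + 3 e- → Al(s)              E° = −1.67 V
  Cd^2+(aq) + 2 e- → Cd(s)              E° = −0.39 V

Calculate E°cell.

+1.28 V

Of the two couples in this cell, the one with the more positive reduction potential is reduced at the cathode: here that is Cd²⁺/Cd (−0.39 V); Al³⁺/Al (−1.67 V) is the anode.
E°cell = E°(cathode) − E°(anode) = −0.39 − (−1.67) = +1.28 V.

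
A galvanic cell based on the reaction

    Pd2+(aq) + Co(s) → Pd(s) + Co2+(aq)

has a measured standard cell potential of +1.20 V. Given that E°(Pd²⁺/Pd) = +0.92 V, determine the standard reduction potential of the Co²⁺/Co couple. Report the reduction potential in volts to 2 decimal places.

−0.28 V

In the reaction as written the Pd²⁺/Pd couple is reduced (cathode) and Co²⁺/Co is oxidized (anode), so E°cell = E°(Pd²⁺/Pd) − E°(Co²⁺/Co).
E°(Co²⁺/Co) = E°(cathode) − E°cell = +0.92 − (+1.20) = −0.28 V.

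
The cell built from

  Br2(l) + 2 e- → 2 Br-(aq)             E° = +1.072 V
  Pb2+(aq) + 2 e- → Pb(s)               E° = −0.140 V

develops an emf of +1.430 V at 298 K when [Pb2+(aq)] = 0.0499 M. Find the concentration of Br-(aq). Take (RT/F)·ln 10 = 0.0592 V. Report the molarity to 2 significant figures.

With Br₂/Br⁻ at the cathode and Pb²⁺/Pb at the anode, E°cell = +1.072 − (−0.140) = +1.212 V (n = 2).
From the Nernst equation, log Q = n(E° − E)/0.0592 = 2·(+1.212 − (+1.430))/0.0592 = −7.365.
Balancing electrons gives Br2(l) + Pb(s) → 2 Br-(aq) + Pb2+(aq); thus Q = [Br-(aq)]^2·[Pb2+(aq)].
Substituting the known concentrations and solving, log [Br-(aq)] = −3.032 and [Br-(aq)] = 0.00093 M.

0.00093 M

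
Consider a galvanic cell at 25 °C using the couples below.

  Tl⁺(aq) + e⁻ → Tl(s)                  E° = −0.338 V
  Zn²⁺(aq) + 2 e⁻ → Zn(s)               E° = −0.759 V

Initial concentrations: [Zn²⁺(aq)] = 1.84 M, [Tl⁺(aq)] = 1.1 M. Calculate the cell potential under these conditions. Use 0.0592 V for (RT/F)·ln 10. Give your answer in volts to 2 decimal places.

Since E°(Tl⁺/Tl) > E°(Zn²⁺/Zn), Tl⁺/Tl serves as the cathode.
E°cell = −0.338 − (−0.759) = +0.421 V, with n = 2 electrons transferred.
Balancing gives 2 Tl⁺(aq) + Zn(s) → 2 Tl(s) + Zn²⁺(aq); hence Q = [Zn²⁺(aq)] / [Tl⁺(aq)]^2 = 1.52 (log Q = 0.182).
E = E° − (0.0592/n)·log Q = +0.421 − (0.0592/2)(0.182) = +0.42 V.

+0.42 V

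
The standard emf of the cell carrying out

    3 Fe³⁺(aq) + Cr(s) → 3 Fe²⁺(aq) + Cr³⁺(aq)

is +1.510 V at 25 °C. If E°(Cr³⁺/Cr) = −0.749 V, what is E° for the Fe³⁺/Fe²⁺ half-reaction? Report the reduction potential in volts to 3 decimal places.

+0.761 V

In the reaction as written the Fe³⁺/Fe²⁺ couple is reduced (cathode) and Cr³⁺/Cr is oxidized (anode), so E°cell = E°(Fe³⁺/Fe²⁺) − E°(Cr³⁺/Cr).
E°(Fe³⁺/Fe²⁺) = E°cell + E°(anode) = +1.510 + (−0.749) = +0.761 V.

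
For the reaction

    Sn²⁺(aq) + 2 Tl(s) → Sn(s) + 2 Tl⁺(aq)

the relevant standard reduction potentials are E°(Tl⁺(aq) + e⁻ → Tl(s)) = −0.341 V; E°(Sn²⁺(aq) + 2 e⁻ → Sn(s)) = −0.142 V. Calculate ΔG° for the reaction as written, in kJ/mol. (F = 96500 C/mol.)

−38.4 kJ/mol

In the reaction as written Sn²⁺(aq) is reduced, so the Sn²⁺/Sn couple is the cathode and Tl⁺/Tl is the anode.
E°cell = −0.142 − (−0.341) = +0.199 V; balancing electrons gives n = 2.
ΔG° = −nFE°cell = −(2)(96500)(+0.199) J/mol = −38.4 kJ/mol.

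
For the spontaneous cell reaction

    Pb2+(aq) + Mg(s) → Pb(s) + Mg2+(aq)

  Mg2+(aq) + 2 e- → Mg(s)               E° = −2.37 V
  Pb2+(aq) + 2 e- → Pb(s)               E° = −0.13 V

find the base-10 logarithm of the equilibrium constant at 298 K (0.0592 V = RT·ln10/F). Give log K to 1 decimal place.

log K = 75.7

The Pb²⁺/Pb couple is reduced (cathode); E°cell = −0.13 − (−2.37) = +2.24 V with n = 2.
At equilibrium E = 0, so log K = nE°cell / 0.0592 = (2)(+2.24) / 0.0592 = 75.7.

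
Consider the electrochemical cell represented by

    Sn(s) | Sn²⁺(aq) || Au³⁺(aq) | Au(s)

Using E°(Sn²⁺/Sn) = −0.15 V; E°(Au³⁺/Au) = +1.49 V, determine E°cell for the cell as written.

+1.64 V

By convention the left-hand electrode in cell notation is the anode (oxidation) and the right-hand electrode is the cathode (reduction).
E°cell = E°(right) − E°(left) = +1.49 − (−0.15) = +1.64 V.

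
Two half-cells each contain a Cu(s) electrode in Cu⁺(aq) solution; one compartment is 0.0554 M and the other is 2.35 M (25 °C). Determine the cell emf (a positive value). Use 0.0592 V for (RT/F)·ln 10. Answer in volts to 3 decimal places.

0.096 V

For a concentration cell E°cell = 0, since both electrodes use the same couple.
The compartment with the higher Cu⁺(aq) concentration (2.35 M) acts as the cathode; ions are reduced there and produced at the dilute (0.0554 M) anode.
With n = 1, Ecell = −(0.0592/1)·log([dilute]/[conc]) = −(0.0592/1)·log(0.0554/2.35) = +0.096 V.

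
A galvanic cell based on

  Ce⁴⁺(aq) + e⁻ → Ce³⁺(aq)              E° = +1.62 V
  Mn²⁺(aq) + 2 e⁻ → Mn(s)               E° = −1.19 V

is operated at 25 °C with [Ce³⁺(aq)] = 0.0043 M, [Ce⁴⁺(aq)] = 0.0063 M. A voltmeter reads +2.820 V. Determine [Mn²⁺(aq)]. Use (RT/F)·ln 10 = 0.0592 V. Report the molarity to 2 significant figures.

0.99 M

Ce⁴⁺/Ce³⁺ is the cathode (higher E°); E°cell = +1.62 − (−1.19) = +2.81 V with n = 2.
Rearranging E = E° − (0.0592/n)·log Q gives log Q = 2(+2.81 − (+2.820))/0.0592 = −0.338.
The balanced reaction is 2 Ce⁴⁺(aq) + Mn(s) → 2 Ce³⁺(aq) + Mn²⁺(aq), so Q = ([Ce³⁺(aq)]^2·[Mn²⁺(aq)]) / [Ce⁴⁺(aq)]^2.
Substituting the known concentrations and solving, log [Mn²⁺(aq)] = −0.006 and [Mn²⁺(aq)] = 0.99 M.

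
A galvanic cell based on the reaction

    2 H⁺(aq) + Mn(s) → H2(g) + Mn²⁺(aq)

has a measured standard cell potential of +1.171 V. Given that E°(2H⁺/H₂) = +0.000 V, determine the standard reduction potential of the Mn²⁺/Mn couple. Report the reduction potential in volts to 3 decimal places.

In the reaction as written the 2H⁺/H₂ couple is reduced (cathode) and Mn²⁺/Mn is oxidized (anode), so E°cell = E°(2H⁺/H₂) − E°(Mn²⁺/Mn).
E°(Mn²⁺/Mn) = E°(cathode) − E°cell = +0.000 − (+1.171) = −1.171 V.

−1.171 V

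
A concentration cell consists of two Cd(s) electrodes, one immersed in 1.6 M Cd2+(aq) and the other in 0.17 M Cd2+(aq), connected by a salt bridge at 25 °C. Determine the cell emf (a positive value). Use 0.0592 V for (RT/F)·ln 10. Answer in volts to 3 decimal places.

0.029 V

For a concentration cell E°cell = 0, since both electrodes use the same couple.
The compartment with the higher Cd2+(aq) concentration (1.6 M) acts as the cathode; ions are reduced there and produced at the dilute (0.17 M) anode.
With n = 2, Ecell = −(0.0592/2)·log([dilute]/[conc]) = −(0.0592/2)·log(0.17/1.6) = +0.029 V.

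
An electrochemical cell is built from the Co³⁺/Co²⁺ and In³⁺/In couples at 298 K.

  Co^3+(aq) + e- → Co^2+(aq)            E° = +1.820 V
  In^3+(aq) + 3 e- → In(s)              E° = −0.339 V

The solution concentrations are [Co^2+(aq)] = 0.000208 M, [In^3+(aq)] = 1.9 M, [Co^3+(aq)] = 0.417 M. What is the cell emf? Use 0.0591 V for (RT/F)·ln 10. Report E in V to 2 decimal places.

Co³⁺/Co²⁺ is reduced (cathode, E° = +1.820 V) and In³⁺/In is oxidized (anode).
E°cell = E°cat − E°an = +1.820 − (−0.339) = +2.159 V; n = 3.
For the overall reaction 3 Co^3+(aq) + In(s) → 3 Co^2+(aq) + In^3+(aq), Q = ([Co^2+(aq)]^3·[In^3+(aq)]) / [Co^3+(aq)]^3 = 2.36×10^−10, giving log Q = −9.627.
By the Nernst equation, E = +2.159 − (0.0591/3)·(−9.627) = +2.35 V.

+2.35 V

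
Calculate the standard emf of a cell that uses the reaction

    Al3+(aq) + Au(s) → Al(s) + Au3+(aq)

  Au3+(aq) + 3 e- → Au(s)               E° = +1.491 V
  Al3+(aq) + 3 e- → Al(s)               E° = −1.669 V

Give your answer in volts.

−3.160 V

Al3+(aq) gains electrons, so the Al³⁺/Al couple is the cathode; the Au³⁺/Au couple is the anode.
E°cell = E°(cathode) − E°(anode) = −1.669 − (+1.491) = −3.160 V.
The negative E°cell means the reaction is non-spontaneous in the direction written.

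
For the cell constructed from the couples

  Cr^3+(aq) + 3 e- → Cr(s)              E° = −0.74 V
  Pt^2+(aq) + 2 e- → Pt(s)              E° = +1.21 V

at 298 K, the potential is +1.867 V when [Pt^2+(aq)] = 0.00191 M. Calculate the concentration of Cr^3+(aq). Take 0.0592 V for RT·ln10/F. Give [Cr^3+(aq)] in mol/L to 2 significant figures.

The Pt²⁺/Pt couple has the larger reduction potential, so it is the cathode: E°cell = +1.21 − (−0.74) = +1.95 V and n = 6.
From the Nernst equation, log Q = n(E° − E)/0.0592 = 6·(+1.95 − (+1.867))/0.0592 = 8.412.
Balancing electrons gives 3 Pt^2+(aq) + 2 Cr(s) → 3 Pt(s) + 2 Cr^3+(aq); thus Q = [Cr^3+(aq)]^2 / [Pt^2+(aq)]^3.
Isolating [Cr^3+(aq)] in Q = 10^{8.412} yields log [Cr^3+(aq)] = 0.128, i.e. 1.3 M.

1.3 M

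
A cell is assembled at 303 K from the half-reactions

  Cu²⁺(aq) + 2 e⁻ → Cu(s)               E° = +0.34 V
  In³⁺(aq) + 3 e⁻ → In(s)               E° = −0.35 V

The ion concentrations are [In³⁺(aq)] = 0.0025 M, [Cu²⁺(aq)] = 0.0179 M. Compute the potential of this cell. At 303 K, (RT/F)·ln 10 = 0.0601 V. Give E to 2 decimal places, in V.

Cu²⁺/Cu is reduced (cathode, E° = +0.34 V) and In³⁺/In is oxidized (anode).
E°cell = +0.34 − (−0.35) = +0.69 V, with n = 6 electrons transferred.
Balancing gives 3 Cu²⁺(aq) + 2 In(s) → 3 Cu(s) + 2 In³⁺(aq); hence Q = [In³⁺(aq)]^2 / [Cu²⁺(aq)]^3 = 1.09 (log Q = 0.037).
By the Nernst equation, E = +0.69 − (0.0601/6)·(0.037) = +0.69 V.

+0.69 V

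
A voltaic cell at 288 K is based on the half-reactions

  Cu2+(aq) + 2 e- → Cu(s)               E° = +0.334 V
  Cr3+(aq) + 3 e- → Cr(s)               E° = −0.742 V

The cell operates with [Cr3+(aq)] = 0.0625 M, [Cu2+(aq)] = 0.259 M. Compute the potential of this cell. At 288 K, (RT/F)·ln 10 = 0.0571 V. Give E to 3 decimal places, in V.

+1.082 V

Since E°(Cu²⁺/Cu) > E°(Cr³⁺/Cr), Cu²⁺/Cu serves as the cathode.
E°cell = +0.334 − (−0.742) = +1.076 V, with n = 6 electrons transferred.
For the overall reaction 3 Cu2+(aq) + 2 Cr(s) → 3 Cu(s) + 2 Cr3+(aq), Q = [Cr3+(aq)]^2 / [Cu2+(aq)]^3 = 0.225, giving log Q = −0.648.
Applying E = E° − (RT ln10/nF)·log Q gives +1.076 − (0.0571/6)(−0.648) = +1.082 V.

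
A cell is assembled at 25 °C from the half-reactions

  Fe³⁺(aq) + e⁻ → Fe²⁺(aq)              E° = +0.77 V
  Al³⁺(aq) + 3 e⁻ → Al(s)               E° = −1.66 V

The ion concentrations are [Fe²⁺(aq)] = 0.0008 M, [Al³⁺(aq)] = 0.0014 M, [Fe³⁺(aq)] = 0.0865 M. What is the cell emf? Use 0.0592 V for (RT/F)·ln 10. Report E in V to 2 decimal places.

+2.61 V

Since E°(Fe³⁺/Fe²⁺) > E°(Al³⁺/Al), Fe³⁺/Fe²⁺ serves as the cathode.
E°cell = +0.77 − (−1.66) = +2.43 V, with n = 3 electrons transferred.
For the overall reaction 3 Fe³⁺(aq) + Al(s) → 3 Fe²⁺(aq) + Al³⁺(aq), Q = ([Fe²⁺(aq)]^3·[Al³⁺(aq)]) / [Fe³⁺(aq)]^3 = 1.11×10^−9, giving log Q = −8.956.
By the Nernst equation, E = +2.43 − (0.0592/3)·(−8.956) = +2.61 V.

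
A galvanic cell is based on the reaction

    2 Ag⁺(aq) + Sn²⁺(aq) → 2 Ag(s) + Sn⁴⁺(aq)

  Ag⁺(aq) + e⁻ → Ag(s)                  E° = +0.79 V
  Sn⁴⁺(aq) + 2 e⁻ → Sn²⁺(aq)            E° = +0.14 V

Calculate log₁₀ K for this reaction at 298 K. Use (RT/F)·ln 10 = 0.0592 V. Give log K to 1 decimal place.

The Ag⁺/Ag couple is reduced (cathode); E°cell = +0.79 − (+0.14) = +0.65 V with n = 2.
At equilibrium E = 0, so log K = nE°cell / 0.0592 = (2)(+0.65) / 0.0592 = 22.0.

log K = 22.0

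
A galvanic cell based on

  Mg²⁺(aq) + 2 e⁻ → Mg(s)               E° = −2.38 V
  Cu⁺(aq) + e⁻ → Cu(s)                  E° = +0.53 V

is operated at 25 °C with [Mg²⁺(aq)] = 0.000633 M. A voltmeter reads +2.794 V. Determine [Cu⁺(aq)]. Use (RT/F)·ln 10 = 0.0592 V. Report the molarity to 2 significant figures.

0.00028 M

The Cu⁺/Cu couple has the larger reduction potential, so it is the cathode: E°cell = +0.53 − (−2.38) = +2.91 V and n = 2.
Rearranging E = E° − (0.0592/n)·log Q gives log Q = 2(+2.91 − (+2.794))/0.0592 = 3.919.
For 2 Cu⁺(aq) + Mg(s) → 2 Cu(s) + Mg²⁺(aq), the reaction quotient is Q = [Mg²⁺(aq)] / [Cu⁺(aq)]^2.
Solving for the unknown gives log [Cu⁺(aq)] = −3.559, so [Cu⁺(aq)] ≈ 0.00028 M.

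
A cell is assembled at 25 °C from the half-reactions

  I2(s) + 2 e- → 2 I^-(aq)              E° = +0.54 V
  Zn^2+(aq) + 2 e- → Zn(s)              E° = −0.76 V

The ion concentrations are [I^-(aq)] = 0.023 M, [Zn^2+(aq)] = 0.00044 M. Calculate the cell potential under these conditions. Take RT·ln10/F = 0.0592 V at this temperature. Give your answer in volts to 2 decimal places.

Since E°(I₂/I⁻) > E°(Zn²⁺/Zn), I₂/I⁻ serves as the cathode.
E°cell = E°cat − E°an = +0.54 − (−0.76) = +1.30 V; n = 2.
For the overall reaction I2(s) + Zn(s) → 2 I^-(aq) + Zn^2+(aq), Q = [I^-(aq)]^2·[Zn^2+(aq)] = 2.33×10^−7, giving log Q = −6.633.
By the Nernst equation, E = +1.30 − (0.0592/2)·(−6.633) = +1.50 V.

+1.50 V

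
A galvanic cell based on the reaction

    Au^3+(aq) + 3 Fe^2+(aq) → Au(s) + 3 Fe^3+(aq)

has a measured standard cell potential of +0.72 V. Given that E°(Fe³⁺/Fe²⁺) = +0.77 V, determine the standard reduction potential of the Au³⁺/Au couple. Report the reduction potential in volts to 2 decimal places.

+1.49 V

In the reaction as written the Au³⁺/Au couple is reduced (cathode) and Fe³⁺/Fe²⁺ is oxidized (anode), so E°cell = E°(Au³⁺/Au) − E°(Fe³⁺/Fe²⁺).
E°(Au³⁺/Au) = E°cell + E°(anode) = +0.72 + (+0.77) = +1.49 V.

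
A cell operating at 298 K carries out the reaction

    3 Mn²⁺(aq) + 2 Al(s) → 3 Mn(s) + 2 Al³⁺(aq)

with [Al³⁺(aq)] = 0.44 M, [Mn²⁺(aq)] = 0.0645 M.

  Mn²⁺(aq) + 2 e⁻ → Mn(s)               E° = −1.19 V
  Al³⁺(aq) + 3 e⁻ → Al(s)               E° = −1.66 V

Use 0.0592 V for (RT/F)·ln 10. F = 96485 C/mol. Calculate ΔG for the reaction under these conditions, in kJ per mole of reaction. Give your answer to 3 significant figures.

−256 kJ/mol

With Mn²⁺/Mn reduced at the cathode, E°cell = −1.19 − (−1.66) = +0.47 V and n = 6.
The reaction quotient is [Al³⁺(aq)]^2 / [Mn²⁺(aq)]^3 = 721; by Nernst, E = +0.47 − (0.0592/6)(2.858) = +0.4418 V.
Finally ΔG = −nFE = −(6)(96485 C/mol)(+0.4418 V) = −256 kJ/mol.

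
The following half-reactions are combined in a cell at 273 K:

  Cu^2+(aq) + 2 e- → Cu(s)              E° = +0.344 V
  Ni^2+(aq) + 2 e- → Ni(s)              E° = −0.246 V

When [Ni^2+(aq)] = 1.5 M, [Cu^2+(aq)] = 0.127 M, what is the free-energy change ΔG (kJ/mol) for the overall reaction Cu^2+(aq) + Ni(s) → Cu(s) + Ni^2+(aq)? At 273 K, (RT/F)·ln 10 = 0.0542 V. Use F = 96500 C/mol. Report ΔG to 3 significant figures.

−108 kJ/mol

The standard cell potential is +0.344 − (−0.246) = +0.590 V, with n = 2 electrons in the balanced equation.
The reaction quotient is [Ni^2+(aq)] / [Cu^2+(aq)] = 11.8; by Nernst, E = +0.590 − (0.0542/2)(1.072) = +0.5609 V.
ΔG = −nFE = −(2)(96500)(+0.5609) J/mol = −108 kJ/mol.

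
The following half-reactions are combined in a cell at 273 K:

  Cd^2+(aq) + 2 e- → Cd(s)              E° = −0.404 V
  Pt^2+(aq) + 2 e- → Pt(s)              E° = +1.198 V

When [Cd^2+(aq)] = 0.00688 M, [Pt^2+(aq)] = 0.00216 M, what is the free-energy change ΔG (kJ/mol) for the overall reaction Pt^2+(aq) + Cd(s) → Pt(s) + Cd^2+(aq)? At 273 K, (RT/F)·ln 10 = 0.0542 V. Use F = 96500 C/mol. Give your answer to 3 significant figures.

−307 kJ/mol

The standard cell potential is +1.198 − (−0.404) = +1.602 V, with n = 2 electrons in the balanced equation.
Here Q = [Cd^2+(aq)] / [Pt^2+(aq)] = 3.19 (log Q = 0.503), giving E = +1.602 − (0.0542/2)·(0.503) = +1.5884 V.
ΔG = −nFE = −(2)(96500)(+1.5884) J/mol = −307 kJ/mol.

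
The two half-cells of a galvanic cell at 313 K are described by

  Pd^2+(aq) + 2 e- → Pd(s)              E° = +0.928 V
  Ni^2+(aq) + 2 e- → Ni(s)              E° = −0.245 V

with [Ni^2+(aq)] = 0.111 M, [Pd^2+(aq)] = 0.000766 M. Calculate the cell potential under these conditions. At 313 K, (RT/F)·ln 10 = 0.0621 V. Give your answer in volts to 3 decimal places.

The Pd²⁺/Pd couple has the more positive E°, so it is the cathode; Ni²⁺/Ni is the anode.
E°cell = +0.928 − (−0.245) = +1.173 V, with n = 2 electrons transferred.
Balancing gives Pd^2+(aq) + Ni(s) → Pd(s) + Ni^2+(aq); hence Q = [Ni^2+(aq)] / [Pd^2+(aq)] = 145 (log Q = 2.161).
By the Nernst equation, E = +1.173 − (0.0621/2)·(2.161) = +1.106 V.

+1.106 V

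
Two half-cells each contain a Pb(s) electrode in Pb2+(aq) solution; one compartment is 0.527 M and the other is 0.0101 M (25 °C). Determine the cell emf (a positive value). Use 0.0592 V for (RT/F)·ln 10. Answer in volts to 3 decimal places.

0.051 V

For a concentration cell E°cell = 0, since both electrodes use the same couple.
The compartment with the higher Pb2+(aq) concentration (0.527 M) acts as the cathode; ions are reduced there and produced at the dilute (0.0101 M) anode.
With n = 2, Ecell = −(0.0592/2)·log([dilute]/[conc]) = −(0.0592/2)·log(0.0101/0.527) = +0.051 V.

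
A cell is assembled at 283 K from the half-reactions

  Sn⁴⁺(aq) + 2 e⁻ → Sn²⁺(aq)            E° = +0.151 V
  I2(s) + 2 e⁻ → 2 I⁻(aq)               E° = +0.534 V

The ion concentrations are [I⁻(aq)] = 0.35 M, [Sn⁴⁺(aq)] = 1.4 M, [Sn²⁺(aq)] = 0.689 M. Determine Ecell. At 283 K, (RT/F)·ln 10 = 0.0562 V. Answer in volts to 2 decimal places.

The I₂/I⁻ couple has the more positive E°, so it is the cathode; Sn⁴⁺/Sn²⁺ is the anode.
The standard potential is +0.534 − (+0.151) = +0.383 V and the balanced reaction transfers n = 2 electrons.
Balancing gives I2(s) + Sn²⁺(aq) → 2 I⁻(aq) + Sn⁴⁺(aq); hence Q = ([I⁻(aq)]^2·[Sn⁴⁺(aq)]) / [Sn²⁺(aq)] = 0.249 (log Q = −0.604).
Applying E = E° − (RT ln10/nF)·log Q gives +0.383 − (0.0562/2)(−0.604) = +0.40 V.

+0.40 V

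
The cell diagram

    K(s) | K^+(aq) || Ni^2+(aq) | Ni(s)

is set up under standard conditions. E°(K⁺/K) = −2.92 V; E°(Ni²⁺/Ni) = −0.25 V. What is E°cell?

+2.67 V

By convention the left-hand electrode in cell notation is the anode (oxidation) and the right-hand electrode is the cathode (reduction).
E°cell = E°(right) − E°(left) = −0.25 − (−2.92) = +2.67 V.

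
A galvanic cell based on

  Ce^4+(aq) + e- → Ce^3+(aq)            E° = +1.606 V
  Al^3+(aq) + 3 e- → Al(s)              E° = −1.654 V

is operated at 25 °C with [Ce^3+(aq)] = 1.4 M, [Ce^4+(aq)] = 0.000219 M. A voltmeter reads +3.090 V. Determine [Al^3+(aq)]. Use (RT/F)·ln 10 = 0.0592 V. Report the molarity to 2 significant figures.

0.0016 M

The Ce⁴⁺/Ce³⁺ couple has the larger reduction potential, so it is the cathode: E°cell = +1.606 − (−1.654) = +3.260 V and n = 3.
From the Nernst equation, log Q = n(E° − E)/0.0592 = 3·(+3.260 − (+3.090))/0.0592 = 8.615.
The balanced reaction is 3 Ce^4+(aq) + Al(s) → 3 Ce^3+(aq) + Al^3+(aq), so Q = ([Ce^3+(aq)]^3·[Al^3+(aq)]) / [Ce^4+(aq)]^3.
Substituting the known concentrations and solving, log [Al^3+(aq)] = −2.802 and [Al^3+(aq)] = 0.0016 M.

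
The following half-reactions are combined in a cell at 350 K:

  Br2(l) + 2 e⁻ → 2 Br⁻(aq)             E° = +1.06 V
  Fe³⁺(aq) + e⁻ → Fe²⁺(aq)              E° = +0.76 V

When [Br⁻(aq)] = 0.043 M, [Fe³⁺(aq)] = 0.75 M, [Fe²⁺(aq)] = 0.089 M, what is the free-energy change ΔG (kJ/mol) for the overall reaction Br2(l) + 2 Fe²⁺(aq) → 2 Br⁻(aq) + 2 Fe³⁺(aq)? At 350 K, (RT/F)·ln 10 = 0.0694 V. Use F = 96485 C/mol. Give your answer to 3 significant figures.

−63.8 kJ/mol

E°cell = +1.06 − (+0.76) = +0.30 V; the balanced reaction transfers n = 2 electrons.
The reaction quotient is ([Br⁻(aq)]^2·[Fe³⁺(aq)]^2) / [Fe²⁺(aq)]^2 = 0.131; by Nernst, E = +0.30 − (0.0694/2)(−0.882) = +0.3306 V.
Finally ΔG = −nFE = −(2)(96485 C/mol)(+0.3306 V) = −63.8 kJ/mol.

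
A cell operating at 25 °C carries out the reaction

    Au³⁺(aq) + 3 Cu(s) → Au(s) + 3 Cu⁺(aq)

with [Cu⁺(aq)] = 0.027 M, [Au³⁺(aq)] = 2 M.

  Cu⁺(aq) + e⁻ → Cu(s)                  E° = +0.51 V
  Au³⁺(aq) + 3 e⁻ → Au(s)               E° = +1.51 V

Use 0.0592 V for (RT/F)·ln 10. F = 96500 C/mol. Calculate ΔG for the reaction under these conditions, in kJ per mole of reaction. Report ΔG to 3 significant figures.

−318 kJ/mol

With Au³⁺/Au reduced at the cathode, E°cell = +1.51 − (+0.51) = +1.00 V and n = 3.
The reaction quotient is [Cu⁺(aq)]^3 / [Au³⁺(aq)] = 9.84×10^−6; by Nernst, E = +1.00 − (0.0592/3)(−5.007) = +1.0988 V.
Then ΔG = −nFE = −3 × 96500 × +1.0988 J/mol = −318 kJ/mol.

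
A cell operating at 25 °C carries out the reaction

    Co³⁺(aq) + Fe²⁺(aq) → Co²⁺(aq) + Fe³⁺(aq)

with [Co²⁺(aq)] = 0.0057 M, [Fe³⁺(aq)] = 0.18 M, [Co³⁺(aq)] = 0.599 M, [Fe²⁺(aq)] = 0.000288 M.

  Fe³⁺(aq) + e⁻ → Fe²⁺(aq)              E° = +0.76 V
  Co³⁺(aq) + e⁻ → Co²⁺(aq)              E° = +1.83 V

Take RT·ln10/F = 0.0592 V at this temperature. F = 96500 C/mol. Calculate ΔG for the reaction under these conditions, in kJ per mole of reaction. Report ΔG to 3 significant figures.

With Co³⁺/Co²⁺ reduced at the cathode, E°cell = +1.83 − (+0.76) = +1.07 V and n = 1.
The reaction quotient is ([Co²⁺(aq)]·[Fe³⁺(aq)]) / ([Co³⁺(aq)]·[Fe²⁺(aq)]) = 5.95; by Nernst, E = +1.07 − (0.0592/1)(0.774) = +1.0242 V.
ΔG = −nFE = −(1)(96500)(+1.0242) J/mol = −98.8 kJ/mol.

−98.8 kJ/mol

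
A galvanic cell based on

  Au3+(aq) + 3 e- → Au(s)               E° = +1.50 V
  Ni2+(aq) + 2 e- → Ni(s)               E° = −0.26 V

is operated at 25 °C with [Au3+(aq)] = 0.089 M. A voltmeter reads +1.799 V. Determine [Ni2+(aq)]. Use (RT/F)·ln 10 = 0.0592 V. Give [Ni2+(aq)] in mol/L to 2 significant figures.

Au³⁺/Au is the cathode (higher E°); E°cell = +1.50 − (−0.26) = +1.76 V with n = 6.
From the Nernst equation, log Q = n(E° − E)/0.0592 = 6·(+1.76 − (+1.799))/0.0592 = −3.953.
The balanced reaction is 2 Au3+(aq) + 3 Ni(s) → 2 Au(s) + 3 Ni2+(aq), so Q = [Ni2+(aq)]^3 / [Au3+(aq)]^2.
Substituting the known concentrations and solving, log [Ni2+(aq)] = −2.018 and [Ni2+(aq)] = 0.0096 M.

0.0096 M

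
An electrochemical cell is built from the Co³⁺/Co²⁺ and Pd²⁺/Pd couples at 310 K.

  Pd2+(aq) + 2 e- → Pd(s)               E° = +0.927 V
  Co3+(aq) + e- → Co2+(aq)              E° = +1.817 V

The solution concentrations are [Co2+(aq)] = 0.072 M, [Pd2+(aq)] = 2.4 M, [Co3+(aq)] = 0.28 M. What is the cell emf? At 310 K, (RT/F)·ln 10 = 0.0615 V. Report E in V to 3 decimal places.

+0.915 V

Since E°(Co³⁺/Co²⁺) > E°(Pd²⁺/Pd), Co³⁺/Co²⁺ serves as the cathode.
The standard potential is +1.817 − (+0.927) = +0.890 V and the balanced reaction transfers n = 2 electrons.
For the overall reaction 2 Co3+(aq) + Pd(s) → 2 Co2+(aq) + Pd2+(aq), Q = ([Co2+(aq)]^2·[Pd2+(aq)]) / [Co3+(aq)]^2 = 0.159, giving log Q = −0.799.
Applying E = E° − (RT ln10/nF)·log Q gives +0.890 − (0.0615/2)(−0.799) = +0.915 V.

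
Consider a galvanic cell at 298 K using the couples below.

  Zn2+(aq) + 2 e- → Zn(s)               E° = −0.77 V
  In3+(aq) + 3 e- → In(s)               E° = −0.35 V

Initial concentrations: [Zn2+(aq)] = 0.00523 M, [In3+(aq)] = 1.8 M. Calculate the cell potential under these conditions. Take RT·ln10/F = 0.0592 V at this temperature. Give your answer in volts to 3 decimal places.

Since E°(In³⁺/In) > E°(Zn²⁺/Zn), In³⁺/In serves as the cathode.
The standard potential is −0.35 − (−0.77) = +0.42 V and the balanced reaction transfers n = 6 electrons.
For the overall reaction 2 In3+(aq) + 3 Zn(s) → 2 In(s) + 3 Zn2+(aq), Q = [Zn2+(aq)]^3 / [In3+(aq)]^2 = 4.42×10^−8, giving log Q = −7.355.
By the Nernst equation, E = +0.42 − (0.0592/6)·(−7.355) = +0.493 V.

+0.493 V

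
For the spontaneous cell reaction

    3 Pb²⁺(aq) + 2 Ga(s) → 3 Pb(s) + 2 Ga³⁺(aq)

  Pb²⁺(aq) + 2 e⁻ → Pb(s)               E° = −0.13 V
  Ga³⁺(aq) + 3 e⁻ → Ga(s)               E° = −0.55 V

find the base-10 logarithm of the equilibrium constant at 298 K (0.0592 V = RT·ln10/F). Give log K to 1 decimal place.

log K = 42.6

The Pb²⁺/Pb couple is reduced (cathode); E°cell = −0.13 − (−0.55) = +0.42 V with n = 6.
At equilibrium E = 0, so log K = nE°cell / 0.0592 = (6)(+0.42) / 0.0592 = 42.6.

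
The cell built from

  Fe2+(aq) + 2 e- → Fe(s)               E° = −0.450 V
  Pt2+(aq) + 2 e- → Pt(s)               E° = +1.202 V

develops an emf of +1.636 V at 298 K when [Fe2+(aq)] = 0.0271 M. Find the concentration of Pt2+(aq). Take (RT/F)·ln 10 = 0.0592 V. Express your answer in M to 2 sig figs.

0.0078 M

The Pt²⁺/Pt couple has the larger reduction potential, so it is the cathode: E°cell = +1.202 − (−0.450) = +1.652 V and n = 2.
Since E = E° − (0.0592/n)·log Q, log Q = n(E° − E)/0.0592 = 0.541.
Balancing electrons gives Pt2+(aq) + Fe(s) → Pt(s) + Fe2+(aq); thus Q = [Fe2+(aq)] / [Pt2+(aq)].
Isolating [Pt2+(aq)] in Q = 10^{0.541} yields log [Pt2+(aq)] = −2.108, i.e. 0.0078 M.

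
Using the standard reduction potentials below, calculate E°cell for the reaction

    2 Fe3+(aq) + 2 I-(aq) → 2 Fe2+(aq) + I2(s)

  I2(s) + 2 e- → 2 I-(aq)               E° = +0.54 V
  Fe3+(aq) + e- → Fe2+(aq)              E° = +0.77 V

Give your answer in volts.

Fe3+(aq) gains electrons, so the Fe³⁺/Fe²⁺ couple is the cathode; the I₂/I⁻ couple is the anode.
E°cell = E°(cathode) − E°(anode) = +0.77 − (+0.54) = +0.23 V.

+0.23 V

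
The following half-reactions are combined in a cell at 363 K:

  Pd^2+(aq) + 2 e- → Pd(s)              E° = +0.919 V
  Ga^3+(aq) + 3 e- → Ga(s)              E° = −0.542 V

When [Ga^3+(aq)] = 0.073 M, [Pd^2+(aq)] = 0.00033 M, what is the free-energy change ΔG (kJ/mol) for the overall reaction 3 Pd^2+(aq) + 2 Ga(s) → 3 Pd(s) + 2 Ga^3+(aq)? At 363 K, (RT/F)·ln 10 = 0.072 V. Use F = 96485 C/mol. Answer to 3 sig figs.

With Pd²⁺/Pd reduced at the cathode, E°cell = +0.919 − (−0.542) = +1.461 V and n = 6.
Q = [Ga^3+(aq)]^2 / [Pd^2+(aq)]^3 = 1.48×10^8, so log Q = 8.171 and E = +1.461 − (0.072/6)(8.171) = +1.3629 V.
Then ΔG = −nFE = −6 × 96485 × +1.3629 J/mol = −789 kJ/mol.

−789 kJ/mol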